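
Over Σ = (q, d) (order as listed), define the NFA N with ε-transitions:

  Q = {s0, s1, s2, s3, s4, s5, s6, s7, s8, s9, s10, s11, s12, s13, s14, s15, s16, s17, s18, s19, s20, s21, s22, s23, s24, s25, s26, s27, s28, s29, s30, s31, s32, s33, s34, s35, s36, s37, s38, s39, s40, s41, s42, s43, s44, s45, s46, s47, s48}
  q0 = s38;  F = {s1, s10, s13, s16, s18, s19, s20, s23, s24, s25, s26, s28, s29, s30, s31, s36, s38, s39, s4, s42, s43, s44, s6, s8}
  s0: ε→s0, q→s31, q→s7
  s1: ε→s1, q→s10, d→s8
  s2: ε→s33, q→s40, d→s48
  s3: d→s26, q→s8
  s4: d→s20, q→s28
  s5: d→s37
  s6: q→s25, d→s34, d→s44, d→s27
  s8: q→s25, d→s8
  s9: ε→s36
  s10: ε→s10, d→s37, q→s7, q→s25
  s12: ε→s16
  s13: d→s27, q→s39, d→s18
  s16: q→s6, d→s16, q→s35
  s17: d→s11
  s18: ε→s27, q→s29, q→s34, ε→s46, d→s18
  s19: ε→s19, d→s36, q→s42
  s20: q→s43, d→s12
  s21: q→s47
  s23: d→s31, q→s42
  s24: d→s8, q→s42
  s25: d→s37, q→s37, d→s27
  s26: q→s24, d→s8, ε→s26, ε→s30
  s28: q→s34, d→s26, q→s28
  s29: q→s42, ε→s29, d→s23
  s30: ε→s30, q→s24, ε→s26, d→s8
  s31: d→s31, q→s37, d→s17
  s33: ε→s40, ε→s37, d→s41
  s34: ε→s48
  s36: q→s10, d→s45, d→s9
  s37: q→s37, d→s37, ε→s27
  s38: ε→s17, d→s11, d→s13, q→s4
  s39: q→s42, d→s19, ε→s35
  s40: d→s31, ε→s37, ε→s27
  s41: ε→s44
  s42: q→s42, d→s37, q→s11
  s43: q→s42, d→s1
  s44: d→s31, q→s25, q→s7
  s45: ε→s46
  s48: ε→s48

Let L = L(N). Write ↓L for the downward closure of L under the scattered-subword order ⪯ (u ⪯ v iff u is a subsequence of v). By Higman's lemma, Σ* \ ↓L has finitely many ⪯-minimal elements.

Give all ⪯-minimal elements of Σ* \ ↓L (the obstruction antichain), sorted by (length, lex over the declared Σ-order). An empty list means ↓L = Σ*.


min(Σ*\↓L) = [dqqd, qqddqq, qqddqd, qddqqq, ddqddq].

|Q|=49, |F|=24, |δ|=99 (25 ε).
min D↑ (24 st, q0=0, F={17}): 0:q→1,d→2 1:q→3,d→4 2:q→5,d→6 3:q→3,d→7 4:q→8,d→9 5:q→10,d→11 6:q→12,d→6 7:q→13,d→14 8:q→10,d→15 9:q→16,d→9 10:q→10,d→17 11:q→10,d→18 12:q→10,d→19 13:q→10,d→14 14:q→20,d→14 15:q→21,d→14 16:q→20,d→22 17:q→17,d→17 18:q→21,d→18 19:q→10,d→23 20:q→17,d→17 21:q→20,d→17 22:q→20,d→23 23:q→17,d→23 (ε-aug+det+¬).
'dqqd': |S_i|=[36, 33, 26, 7, 2] end={s27,s37} ∉↓L; 4/4 del acc.
'qqddqq': N↓-sim [36, 33, 21, 17, 7, 3, 2] end={s27,s37} — reject; 6/6 deletions ∈↓L.
'qqddqd': N↓-sim [36, 33, 21, 17, 7, 3, 2] end={s27,s37} rej; 6/6 del acc.
'qddqqq': N↓-sim [36, 33, 29, 21, 13, 4, 2] end={s27,s37} ∉↓L; 6/6 deletions ∈↓L.
'ddqddq': run [36, 33, 26, 16, 12, 5, 2] end={s27,s37} — reject; 6/6 del acc.
5 words, ⪯-incomp.


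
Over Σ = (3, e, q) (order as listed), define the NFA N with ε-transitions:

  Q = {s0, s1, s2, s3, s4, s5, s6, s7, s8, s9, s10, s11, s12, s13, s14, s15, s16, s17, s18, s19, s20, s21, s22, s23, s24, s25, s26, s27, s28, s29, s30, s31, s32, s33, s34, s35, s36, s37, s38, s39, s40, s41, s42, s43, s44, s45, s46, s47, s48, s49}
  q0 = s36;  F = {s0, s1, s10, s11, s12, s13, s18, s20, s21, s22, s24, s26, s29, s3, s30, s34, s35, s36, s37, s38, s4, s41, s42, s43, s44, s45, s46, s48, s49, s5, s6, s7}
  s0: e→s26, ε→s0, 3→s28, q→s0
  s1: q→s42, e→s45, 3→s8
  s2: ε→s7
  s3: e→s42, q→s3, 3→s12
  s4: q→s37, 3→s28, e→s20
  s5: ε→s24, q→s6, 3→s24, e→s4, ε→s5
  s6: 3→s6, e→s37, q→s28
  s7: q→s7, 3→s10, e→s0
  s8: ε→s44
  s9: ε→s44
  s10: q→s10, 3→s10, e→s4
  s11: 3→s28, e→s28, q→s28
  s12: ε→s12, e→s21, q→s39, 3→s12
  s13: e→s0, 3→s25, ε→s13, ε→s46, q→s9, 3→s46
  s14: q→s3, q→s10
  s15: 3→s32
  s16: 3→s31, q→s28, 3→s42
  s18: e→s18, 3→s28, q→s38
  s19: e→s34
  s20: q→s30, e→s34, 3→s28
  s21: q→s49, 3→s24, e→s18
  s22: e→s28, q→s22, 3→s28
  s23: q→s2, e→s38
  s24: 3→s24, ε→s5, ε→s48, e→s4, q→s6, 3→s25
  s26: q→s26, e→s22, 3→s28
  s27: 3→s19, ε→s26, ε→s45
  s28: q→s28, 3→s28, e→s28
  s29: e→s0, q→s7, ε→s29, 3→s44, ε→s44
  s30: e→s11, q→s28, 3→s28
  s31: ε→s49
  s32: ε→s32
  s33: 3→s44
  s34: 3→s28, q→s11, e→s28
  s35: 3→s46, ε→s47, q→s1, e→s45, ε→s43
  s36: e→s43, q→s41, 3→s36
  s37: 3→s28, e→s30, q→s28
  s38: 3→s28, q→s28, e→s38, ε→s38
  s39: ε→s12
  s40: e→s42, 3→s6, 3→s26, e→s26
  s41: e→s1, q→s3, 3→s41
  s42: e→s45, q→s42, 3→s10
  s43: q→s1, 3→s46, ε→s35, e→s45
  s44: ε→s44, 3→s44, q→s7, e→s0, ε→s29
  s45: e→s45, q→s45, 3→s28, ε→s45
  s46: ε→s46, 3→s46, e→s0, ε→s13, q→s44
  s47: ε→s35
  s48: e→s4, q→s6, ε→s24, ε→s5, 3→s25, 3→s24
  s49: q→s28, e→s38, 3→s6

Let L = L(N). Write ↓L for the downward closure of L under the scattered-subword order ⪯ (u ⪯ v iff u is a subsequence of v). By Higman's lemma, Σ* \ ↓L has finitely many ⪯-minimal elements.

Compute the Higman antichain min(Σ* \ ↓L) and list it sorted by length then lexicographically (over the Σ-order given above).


A = [ee3, e3eeee, qq3eqq].

|Q|=50, |F|=32, |δ|=147 (30 ε).
min D↑ (28 st, q0=0, F={9}): 0:3→0,e→1,q→2 1:3→3,e→4,q→5 2:3→2,e→5,q→6 3:3→3,e→7,q→8 4:3→9,e→4,q→4 5:3→8,e→4,q→10 6:3→11,e→10,q→6 7:3→9,e→12,q→7 8:3→8,e→7,q→13 9:3→9,e→9,q→9 10:3→14,e→4,q→10 11:3→11,e→15,q→11 12:3→9,e→16,q→12 13:3→14,e→7,q→13 14:3→14,e→17,q→14 15:3→18,e→19,q→20 16:3→9,e→9,q→16 17:3→9,e→21,q→22 18:3→18,e→17,q→23 19:3→9,e→19,q→24 20:3→23,e→24,q→9 21:3→9,e→25,q→26 22:3→9,e→26,q→9 23:3→23,e→22,q→9 24:3→9,e→24,q→9 25:3→9,e→9,q→27 26:3→9,e→27,q→9 27:3→9,e→9,q→9.
'ee3': run [38, 33, 13, 1] end={s28} rej; 3/3 single-dels accept.
'e3eeee': |S_i|=[38, 33, 23, 10, 7, 4, 1] end={s28} — reject; 6/6 single-dels accept.
'qq3eqq': |S_i|=[38, 32, 26, 19, 16, 7, 1] end={s28} — reject; 6/6 single-dels accept.
3 words, ⪯-incomp.


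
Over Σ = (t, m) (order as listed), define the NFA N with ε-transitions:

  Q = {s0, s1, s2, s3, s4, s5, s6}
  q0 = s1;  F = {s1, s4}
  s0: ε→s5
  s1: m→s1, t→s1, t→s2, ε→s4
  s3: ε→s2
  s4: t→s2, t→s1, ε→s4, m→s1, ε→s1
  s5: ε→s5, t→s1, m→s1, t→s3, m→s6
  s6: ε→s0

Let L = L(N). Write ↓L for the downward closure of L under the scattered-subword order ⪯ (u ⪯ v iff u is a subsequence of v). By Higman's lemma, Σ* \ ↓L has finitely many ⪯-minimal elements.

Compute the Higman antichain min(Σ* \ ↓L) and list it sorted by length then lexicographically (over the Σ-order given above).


A = [].

|Q|=7, |F|=2, |δ|=17 (7 ε).
min D↑ (1 st, q0=0, F={}): 0:t→0,m→0 [Hopcroft].
L(D↑) = ∅; no obstructions.


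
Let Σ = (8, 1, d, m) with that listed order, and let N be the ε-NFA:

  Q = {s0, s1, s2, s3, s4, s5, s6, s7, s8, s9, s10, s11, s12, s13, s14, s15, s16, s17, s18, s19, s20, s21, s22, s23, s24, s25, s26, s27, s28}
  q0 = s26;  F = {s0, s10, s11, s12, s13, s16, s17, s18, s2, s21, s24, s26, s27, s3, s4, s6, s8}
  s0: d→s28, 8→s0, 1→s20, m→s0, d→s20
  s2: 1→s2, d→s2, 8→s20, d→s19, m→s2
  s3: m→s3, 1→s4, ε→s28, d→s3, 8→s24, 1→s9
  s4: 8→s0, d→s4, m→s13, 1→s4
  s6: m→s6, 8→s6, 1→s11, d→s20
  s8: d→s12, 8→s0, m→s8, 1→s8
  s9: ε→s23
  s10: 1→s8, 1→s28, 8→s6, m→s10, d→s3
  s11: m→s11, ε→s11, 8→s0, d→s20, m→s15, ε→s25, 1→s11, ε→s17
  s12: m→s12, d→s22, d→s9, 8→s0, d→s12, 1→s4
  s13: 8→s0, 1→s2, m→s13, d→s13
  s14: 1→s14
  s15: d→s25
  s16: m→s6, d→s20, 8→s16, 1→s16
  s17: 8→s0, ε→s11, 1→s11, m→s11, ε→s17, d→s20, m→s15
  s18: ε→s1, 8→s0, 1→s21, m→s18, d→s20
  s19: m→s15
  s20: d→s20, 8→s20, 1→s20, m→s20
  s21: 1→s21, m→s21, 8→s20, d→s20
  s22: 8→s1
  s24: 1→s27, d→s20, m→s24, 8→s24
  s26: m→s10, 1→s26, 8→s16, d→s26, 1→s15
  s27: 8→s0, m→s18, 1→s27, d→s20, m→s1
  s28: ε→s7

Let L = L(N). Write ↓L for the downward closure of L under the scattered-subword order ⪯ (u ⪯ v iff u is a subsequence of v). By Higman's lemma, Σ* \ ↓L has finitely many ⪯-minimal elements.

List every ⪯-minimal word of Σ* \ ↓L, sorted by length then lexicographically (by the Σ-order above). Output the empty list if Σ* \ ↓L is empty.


|Q|=29, |F|=17, |δ|=95 (9 ε).
min D↑ (17 st, q0=0, F={3}): 0:8→1,1→0,d→0,m→2 1:8→1,1→1,d→3,m→4 2:8→4,1→5,d→6,m→2 3:8→3,1→3,d→3,m→3 4:8→4,1→7,d→3,m→4 5:8→8,1→5,d→9,m→5 6:8→10,1→11,d→6,m→6 7:8→8,1→7,d→3,m→7 8:8→8,1→3,d→3,m→8 9:8→8,1→11,d→9,m→9 10:8→10,1→12,d→3,m→10 11:8→8,1→11,d→11,m→13 12:8→8,1→12,d→3,m→14 13:8→8,1→15,d→13,m→13 14:8→8,1→16,d→3,m→14 15:8→3,1→15,d→15,m→15 16:8→3,1→16,d→3,m→16 (ε-aug+det+¬).
'8d': N↓-sim [27, 15, 4] end={s20,s25,s28,s7} ∉↓L; 2/2 deletions ∈↓L.
'm181': N↓-sim [27, 25, 21, 5, 1] end={s20} rej; 4/4 deletions ∈↓L.
'md1m18': run [27, 25, 20, 16, 12, 6, 1] end={s20} — reject; 6/6 single-dels accept.
3 minimals (antichain).

Antichain: [8d, m181, md1m18].


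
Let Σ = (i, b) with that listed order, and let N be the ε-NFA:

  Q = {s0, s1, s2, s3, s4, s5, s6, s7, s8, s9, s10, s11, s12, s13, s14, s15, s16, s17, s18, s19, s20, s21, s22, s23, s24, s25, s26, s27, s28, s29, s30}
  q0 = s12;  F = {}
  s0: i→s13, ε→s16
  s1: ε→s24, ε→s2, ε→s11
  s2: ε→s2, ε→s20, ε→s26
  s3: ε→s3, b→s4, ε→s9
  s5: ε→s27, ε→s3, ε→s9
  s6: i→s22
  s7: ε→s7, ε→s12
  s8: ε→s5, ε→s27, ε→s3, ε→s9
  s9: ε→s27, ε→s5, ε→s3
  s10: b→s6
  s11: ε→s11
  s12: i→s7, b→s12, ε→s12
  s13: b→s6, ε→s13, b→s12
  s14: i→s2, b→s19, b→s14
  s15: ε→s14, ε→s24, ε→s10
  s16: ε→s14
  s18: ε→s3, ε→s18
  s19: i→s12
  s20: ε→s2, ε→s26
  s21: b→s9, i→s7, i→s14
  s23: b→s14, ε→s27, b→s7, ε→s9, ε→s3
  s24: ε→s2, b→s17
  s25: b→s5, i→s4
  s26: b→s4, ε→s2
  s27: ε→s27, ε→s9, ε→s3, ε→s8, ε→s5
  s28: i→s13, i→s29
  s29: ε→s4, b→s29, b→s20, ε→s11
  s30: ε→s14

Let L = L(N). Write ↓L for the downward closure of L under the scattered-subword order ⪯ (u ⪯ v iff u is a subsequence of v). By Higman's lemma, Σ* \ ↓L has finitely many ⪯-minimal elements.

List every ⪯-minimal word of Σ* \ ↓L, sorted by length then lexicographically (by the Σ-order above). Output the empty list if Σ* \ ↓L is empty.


A = [ε].

|Q|=31, |F|=0, |δ|=70 (45 ε).
min D↑ (1 st, q0=0, F={0}): 0:i→0,b→0.
ε ∈ L(D↑) ⇒ ↓L = ∅.


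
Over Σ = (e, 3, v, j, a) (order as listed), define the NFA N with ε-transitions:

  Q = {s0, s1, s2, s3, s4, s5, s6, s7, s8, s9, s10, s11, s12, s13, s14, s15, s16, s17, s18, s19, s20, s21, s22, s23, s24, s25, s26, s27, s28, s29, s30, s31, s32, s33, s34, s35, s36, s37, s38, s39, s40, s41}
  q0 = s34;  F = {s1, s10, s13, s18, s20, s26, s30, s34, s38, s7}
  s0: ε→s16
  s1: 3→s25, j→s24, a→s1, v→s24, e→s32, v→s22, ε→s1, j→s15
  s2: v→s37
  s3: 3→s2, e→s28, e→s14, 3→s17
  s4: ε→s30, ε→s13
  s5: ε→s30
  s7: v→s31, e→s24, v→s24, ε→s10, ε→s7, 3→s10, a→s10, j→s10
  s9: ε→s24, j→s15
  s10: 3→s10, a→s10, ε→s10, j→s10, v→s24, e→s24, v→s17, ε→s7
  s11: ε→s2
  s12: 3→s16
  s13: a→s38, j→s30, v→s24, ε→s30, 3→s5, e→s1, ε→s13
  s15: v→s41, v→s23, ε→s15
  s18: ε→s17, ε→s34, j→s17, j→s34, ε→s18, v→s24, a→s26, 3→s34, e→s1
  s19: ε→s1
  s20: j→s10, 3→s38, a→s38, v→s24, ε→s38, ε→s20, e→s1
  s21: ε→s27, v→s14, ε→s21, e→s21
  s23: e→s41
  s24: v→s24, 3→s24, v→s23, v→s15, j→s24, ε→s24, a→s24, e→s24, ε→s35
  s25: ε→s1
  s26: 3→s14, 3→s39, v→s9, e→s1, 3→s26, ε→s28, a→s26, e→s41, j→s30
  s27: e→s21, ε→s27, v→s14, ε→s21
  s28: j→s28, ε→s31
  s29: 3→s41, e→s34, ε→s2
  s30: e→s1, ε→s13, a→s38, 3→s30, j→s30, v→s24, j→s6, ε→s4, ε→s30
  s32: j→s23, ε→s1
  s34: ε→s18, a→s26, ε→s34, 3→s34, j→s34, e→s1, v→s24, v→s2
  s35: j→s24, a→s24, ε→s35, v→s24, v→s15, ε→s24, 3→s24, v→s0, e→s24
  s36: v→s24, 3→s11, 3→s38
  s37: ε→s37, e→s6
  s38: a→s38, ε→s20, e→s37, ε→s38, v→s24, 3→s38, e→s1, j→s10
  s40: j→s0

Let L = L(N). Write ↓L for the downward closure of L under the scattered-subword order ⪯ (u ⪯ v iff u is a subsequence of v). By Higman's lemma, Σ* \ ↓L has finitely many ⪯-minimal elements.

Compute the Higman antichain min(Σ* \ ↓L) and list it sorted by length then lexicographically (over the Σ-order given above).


|Q|=42, |F|=10, |δ|=139 (41 ε).
min D↑ (7 st, q0=0, F={2}): 0:e→1,3→0,v→2,j→0,a→3 1:e→1,3→1,v→2,j→2,a→1 2:e→2,3→2,v→2,j→2,a→2 3:e→1,3→3,v→2,j→4,a→3 4:e→1,3→4,v→2,j→4,a→5 5:e→1,3→5,v→2,j→6,a→5 6:e→2,3→6,v→2,j→6,a→6 (ε-aug+det+¬).
'v': run [31, 14] end={s0,s15,s16,s17,s2,s22,s23,s24,s31,s35,s37,s41,…} rej; 1/1 del acc.
'ej': |S_i|=[31, 13, 7] end={s0,s15,s16,s23,s24,s35,s41} — reject; 2/2 single-dels accept.
'ajaje': run [31, 28, 24, 19, 11, 7] end={s0,s15,s16,s23,s24,s35,s41} — reject; 5/5 del acc.
3 words, ⪯-incomp.

A = [v, ej, ajaje].


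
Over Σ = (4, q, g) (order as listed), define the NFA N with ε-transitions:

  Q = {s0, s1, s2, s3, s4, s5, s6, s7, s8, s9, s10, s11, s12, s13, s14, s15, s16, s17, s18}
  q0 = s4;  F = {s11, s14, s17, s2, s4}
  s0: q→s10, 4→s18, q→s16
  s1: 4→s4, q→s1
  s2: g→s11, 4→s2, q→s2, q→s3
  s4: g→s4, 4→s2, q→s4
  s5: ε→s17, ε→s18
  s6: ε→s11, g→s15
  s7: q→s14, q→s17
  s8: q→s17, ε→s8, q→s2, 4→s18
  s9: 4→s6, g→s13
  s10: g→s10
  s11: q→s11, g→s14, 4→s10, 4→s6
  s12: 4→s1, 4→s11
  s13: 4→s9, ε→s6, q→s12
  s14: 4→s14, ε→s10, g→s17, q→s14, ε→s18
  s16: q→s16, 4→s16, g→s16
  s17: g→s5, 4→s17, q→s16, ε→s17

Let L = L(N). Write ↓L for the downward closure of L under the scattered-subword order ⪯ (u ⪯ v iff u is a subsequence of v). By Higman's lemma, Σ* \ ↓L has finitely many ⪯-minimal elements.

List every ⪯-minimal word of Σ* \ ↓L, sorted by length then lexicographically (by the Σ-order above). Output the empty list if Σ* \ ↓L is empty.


A = [4gggq].

|Q|=19, |F|=5, |δ|=46 (8 ε).
min D↑ (6 st, q0=0, F={5}): 0:4→1,q→0,g→0 1:4→1,q→1,g→2 2:4→2,q→2,g→3 3:4→3,q→3,g→4 4:4→4,q→5,g→4 5:4→5,q→5,g→5.
'4gggq': N↓-sim [12, 11, 9, 7, 5, 1] end={s16} ∉↓L; 5/5 deletions ∈↓L.
1 words, ⪯-incomp.


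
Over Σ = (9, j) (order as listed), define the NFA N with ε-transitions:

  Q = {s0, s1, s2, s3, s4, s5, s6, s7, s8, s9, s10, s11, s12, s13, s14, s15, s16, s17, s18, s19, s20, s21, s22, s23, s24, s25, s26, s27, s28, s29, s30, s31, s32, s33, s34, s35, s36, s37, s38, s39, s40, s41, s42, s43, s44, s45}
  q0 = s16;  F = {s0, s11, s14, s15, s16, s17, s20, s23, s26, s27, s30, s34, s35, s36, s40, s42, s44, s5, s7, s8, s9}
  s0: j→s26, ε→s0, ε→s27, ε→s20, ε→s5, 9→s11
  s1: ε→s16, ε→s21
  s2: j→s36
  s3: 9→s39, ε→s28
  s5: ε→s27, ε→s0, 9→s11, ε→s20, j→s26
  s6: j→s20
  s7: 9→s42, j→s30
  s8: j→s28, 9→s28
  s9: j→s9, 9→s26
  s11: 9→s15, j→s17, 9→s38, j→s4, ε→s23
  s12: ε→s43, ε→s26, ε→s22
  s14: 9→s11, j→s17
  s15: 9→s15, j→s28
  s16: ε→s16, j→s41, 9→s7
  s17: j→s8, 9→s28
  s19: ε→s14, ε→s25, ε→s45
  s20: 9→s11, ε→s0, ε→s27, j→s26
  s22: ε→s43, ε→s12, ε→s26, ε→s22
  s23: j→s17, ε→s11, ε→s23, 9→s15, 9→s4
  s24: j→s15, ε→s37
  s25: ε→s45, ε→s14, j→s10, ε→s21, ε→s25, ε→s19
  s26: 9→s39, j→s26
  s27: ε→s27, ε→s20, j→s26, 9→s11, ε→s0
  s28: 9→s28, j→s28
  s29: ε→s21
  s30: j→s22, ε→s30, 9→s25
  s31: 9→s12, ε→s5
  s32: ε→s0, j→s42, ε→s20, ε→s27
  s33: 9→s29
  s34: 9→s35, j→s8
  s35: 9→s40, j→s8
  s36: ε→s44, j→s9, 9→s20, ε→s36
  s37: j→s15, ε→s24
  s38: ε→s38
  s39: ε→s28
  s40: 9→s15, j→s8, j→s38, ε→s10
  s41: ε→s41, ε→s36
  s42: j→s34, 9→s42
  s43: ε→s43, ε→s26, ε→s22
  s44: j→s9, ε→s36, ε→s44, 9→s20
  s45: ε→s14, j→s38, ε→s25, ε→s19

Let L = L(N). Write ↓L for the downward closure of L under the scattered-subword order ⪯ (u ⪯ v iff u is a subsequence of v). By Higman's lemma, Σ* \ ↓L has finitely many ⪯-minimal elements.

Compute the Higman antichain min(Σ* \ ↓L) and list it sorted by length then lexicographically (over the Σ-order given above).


min(Σ*\↓L) = [9jj9, j9j9, jj99, 99jjj, j999j].

|Q|=46, |F|=21, |δ|=115 (57 ε).
min D↑ (17 st, q0=0, F={14}): 0:9→1,j→2 1:9→3,j→4 2:9→5,j→6 3:9→3,j→7 4:9→8,j→9 5:9→10,j→9 6:9→9,j→6 7:9→11,j→12 8:9→10,j→13 9:9→14,j→9 10:9→15,j→13 11:9→16,j→12 12:9→14,j→14 13:9→14,j→12 14:9→14,j→14 15:9→15,j→14 16:9→15,j→12.
'9jj9': run [34, 29, 23, 11, 2] end={s28,s39} — reject; 4/4 single-dels accept.
'j9j9': run [34, 31, 22, 8, 2] end={s28,s39} rej; 4/4 single-dels accept.
'jj99': |S_i|=[34, 31, 12, 3, 2] end={s28,s39} ∉↓L; 4/4 deletions ∈↓L.
'99jjj': run [34, 29, 19, 10, 3, 1] end={s28} — reject; 5/5 deletions ∈↓L.
'j999j': run [34, 31, 22, 11, 4, 1] end={s28} ∉↓L; 5/5 del acc.
5 obstructions.


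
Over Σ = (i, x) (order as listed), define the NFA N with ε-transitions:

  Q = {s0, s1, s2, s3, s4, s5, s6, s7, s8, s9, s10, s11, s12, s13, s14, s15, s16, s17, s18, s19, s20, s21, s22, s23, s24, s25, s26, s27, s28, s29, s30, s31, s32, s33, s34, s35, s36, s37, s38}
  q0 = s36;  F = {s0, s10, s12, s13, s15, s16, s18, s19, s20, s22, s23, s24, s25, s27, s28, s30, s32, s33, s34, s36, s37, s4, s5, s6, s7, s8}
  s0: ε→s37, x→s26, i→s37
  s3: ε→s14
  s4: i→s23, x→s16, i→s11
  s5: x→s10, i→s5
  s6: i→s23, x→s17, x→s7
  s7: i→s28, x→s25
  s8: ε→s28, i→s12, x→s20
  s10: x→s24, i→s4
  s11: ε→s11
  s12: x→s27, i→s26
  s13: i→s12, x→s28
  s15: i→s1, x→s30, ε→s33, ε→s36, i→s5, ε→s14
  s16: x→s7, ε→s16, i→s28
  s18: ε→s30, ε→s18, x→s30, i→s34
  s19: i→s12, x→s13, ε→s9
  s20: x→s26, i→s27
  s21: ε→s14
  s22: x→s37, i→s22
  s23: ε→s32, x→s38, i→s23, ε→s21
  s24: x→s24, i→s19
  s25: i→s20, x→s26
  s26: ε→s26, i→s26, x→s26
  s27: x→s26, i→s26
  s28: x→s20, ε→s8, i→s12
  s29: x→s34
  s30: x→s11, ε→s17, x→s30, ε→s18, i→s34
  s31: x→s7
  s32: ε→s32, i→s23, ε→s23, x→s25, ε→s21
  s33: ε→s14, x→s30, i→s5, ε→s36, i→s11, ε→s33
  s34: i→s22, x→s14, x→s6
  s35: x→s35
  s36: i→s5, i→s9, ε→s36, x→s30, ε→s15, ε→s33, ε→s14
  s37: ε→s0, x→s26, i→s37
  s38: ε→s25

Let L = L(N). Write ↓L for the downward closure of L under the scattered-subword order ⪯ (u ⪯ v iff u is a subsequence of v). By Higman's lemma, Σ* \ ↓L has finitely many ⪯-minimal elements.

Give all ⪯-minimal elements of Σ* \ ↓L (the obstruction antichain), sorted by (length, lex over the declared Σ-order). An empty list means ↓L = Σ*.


min(Σ*\↓L) = [xiixx, ixxiii, xixxxx].

|Q|=39, |F|=26, |δ|=94 (30 ε).
min D↑ (21 st, q0=0, F={18}): 0:i→1,x→2 1:i→1,x→3 2:i→4,x→2 3:i→5,x→6 4:i→7,x→8 5:i→9,x→10 6:i→11,x→6 7:i→7,x→12 8:i→9,x→13 9:i→9,x→14 10:i→15,x→13 11:i→16,x→17 12:i→12,x→18 13:i→15,x→14 14:i→19,x→18 15:i→16,x→19 16:i→18,x→20 17:i→16,x→15 18:i→18,x→18 19:i→20,x→18 20:i→18,x→18 (ε-aug+det+¬).
'xiixx': run [34, 29, 25, 16, 7, 1] end={s26} rej; 5/5 deletions ∈↓L.
'ixxiii': |S_i|=[34, 29, 25, 15, 9, 3, 1] end={s26} rej; 6/6 single-dels accept.
'xixxxx': run [34, 29, 25, 19, 10, 4, 1] end={s26} rej; 6/6 del acc.
3 words, ⪯-incomp.


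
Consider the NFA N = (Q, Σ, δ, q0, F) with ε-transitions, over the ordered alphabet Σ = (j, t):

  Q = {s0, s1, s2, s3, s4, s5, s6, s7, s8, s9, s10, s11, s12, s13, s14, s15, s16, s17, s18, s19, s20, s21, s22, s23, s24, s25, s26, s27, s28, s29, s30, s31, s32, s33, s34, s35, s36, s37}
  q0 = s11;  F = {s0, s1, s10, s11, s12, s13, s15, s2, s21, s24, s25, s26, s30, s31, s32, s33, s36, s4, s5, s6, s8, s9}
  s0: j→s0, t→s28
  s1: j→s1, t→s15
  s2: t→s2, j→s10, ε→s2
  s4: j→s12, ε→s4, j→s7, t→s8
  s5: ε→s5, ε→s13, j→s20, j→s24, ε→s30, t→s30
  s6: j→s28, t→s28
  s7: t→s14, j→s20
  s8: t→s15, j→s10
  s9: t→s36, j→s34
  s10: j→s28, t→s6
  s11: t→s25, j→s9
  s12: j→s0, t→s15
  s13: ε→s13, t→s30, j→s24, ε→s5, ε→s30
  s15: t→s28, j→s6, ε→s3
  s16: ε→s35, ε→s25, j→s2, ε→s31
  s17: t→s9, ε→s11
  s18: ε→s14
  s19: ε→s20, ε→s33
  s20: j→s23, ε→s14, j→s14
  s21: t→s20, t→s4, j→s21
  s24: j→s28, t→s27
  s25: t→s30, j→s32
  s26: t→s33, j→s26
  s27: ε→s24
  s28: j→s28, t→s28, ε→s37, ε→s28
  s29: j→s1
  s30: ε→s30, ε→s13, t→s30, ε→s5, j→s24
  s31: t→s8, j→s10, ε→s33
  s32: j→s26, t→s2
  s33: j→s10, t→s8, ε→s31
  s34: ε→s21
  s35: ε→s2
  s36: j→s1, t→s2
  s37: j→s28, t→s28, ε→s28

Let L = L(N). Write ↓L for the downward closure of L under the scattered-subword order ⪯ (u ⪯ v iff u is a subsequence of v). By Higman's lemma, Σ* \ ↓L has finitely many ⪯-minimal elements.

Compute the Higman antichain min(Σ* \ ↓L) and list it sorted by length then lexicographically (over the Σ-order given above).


|Q|=38, |F|=22, |δ|=86 (28 ε).
min D↑ (20 st, q0=0, F={17}): 0:j→1,t→2 1:j→3,t→4 2:j→5,t→6 3:j→3,t→7 4:j→8,t→9 5:j→10,t→9 6:j→11,t→6 7:j→12,t→13 8:j→8,t→14 9:j→15,t→9 10:j→10,t→16 11:j→17,t→11 12:j→18,t→14 13:j→15,t→14 14:j→19,t→17 15:j→17,t→19 16:j→15,t→13 17:j→17,t→17 18:j→18,t→17 19:j→17,t→17 (ε-aug+det+¬).
'ttjj': run [31, 27, 18, 9, 4] end={s14,s23,s28,s37} rej; 4/4 del acc.
'jtjtt': |S_i|=[31, 26, 21, 13, 6, 2] end={s28,s37} rej; 5/5 single-dels accept.
'jjtjjt': N↓-sim [31, 26, 20, 16, 12, 7, 2] end={s28,s37} rej; 6/6 del acc.
'jjtttt': run [31, 26, 20, 16, 8, 5, 2] end={s28,s37} ∉↓L; 6/6 del acc.
4 minimals (antichain).

Antichain: [ttjj, jtjtt, jjtjjt, jjtttt].


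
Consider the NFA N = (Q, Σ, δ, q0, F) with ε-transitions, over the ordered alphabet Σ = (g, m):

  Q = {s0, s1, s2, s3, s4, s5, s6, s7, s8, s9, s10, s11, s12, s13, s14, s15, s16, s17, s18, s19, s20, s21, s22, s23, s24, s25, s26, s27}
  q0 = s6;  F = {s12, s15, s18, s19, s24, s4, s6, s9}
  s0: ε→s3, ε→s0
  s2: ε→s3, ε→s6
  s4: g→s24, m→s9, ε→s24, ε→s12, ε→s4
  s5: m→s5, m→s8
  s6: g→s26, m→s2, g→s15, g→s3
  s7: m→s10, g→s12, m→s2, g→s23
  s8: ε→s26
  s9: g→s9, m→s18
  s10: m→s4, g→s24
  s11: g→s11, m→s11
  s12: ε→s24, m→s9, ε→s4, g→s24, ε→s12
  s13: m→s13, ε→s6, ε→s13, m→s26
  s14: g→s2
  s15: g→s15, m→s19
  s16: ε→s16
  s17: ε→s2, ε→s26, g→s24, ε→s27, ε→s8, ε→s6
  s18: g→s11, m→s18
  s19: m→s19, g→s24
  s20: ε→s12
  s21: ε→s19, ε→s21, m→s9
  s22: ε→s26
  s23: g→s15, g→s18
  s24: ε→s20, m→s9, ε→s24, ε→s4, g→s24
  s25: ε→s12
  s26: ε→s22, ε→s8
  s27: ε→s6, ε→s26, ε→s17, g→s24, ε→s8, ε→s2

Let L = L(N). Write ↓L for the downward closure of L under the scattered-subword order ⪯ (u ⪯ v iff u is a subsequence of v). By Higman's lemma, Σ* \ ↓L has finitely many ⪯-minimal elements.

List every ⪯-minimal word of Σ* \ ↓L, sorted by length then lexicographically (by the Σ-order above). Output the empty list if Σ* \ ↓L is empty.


|Q|=28, |F|=8, |δ|=70 (34 ε).
min D↑ (7 st, q0=0, F={6}): 0:g→1,m→0 1:g→1,m→2 2:g→3,m→2 3:g→3,m→4 4:g→4,m→5 5:g→6,m→5 6:g→6,m→6 [Hopcroft].
'gmgmmg': run [15, 13, 8, 7, 3, 2, 1] end={s11} ∉↓L; 6/6 single-dels accept.
1 minimals (antichain).

min(Σ*\↓L) = [gmgmmg].


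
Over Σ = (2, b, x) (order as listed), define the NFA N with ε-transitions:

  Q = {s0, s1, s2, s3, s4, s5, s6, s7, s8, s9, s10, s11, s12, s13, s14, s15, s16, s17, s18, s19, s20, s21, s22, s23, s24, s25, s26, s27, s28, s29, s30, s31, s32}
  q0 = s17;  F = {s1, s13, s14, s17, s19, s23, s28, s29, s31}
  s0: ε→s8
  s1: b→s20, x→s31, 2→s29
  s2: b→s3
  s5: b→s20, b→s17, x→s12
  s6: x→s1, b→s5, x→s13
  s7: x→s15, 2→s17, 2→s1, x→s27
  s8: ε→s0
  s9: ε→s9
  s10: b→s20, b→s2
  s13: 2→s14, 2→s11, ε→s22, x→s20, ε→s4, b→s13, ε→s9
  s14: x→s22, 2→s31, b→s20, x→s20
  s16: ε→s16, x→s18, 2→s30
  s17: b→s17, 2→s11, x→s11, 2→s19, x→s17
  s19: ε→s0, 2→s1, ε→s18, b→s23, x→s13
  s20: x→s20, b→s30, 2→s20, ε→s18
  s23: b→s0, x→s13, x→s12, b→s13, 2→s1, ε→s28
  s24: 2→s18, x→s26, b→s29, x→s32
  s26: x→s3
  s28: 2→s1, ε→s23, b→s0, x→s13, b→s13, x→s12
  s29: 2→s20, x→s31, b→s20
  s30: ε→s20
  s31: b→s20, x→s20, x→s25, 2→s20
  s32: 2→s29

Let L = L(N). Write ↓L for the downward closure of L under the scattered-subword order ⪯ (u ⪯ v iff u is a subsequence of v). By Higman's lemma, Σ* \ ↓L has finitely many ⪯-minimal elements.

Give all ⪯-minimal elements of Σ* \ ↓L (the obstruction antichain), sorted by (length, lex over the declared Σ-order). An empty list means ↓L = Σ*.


Antichain: [22b, 2xx, 2222, 22x2, 2bbx].

|Q|=33, |F|=9, |δ|=73 (13 ε).
min D↑ (9 st, q0=0, F={6}): 0:2→1,b→0,x→0 1:2→2,b→3,x→4 2:2→5,b→6,x→7 3:2→2,b→4,x→4 4:2→8,b→4,x→6 5:2→6,b→6,x→7 6:2→6,b→6,x→6 7:2→6,b→6,x→6 8:2→7,b→6,x→6 (ε-aug+det+¬).
'22b': N↓-sim [20, 19, 10, 3] end={s18,s20,s30} — reject; 3/3 deletions ∈↓L.
'2xx': N↓-sim [20, 19, 12, 5] end={s18,s20,s22,s25,s30} — reject; 3/3 single-dels accept.
'2222': |S_i|=[20, 19, 10, 6, 3] end={s18,s20,s30} ∉↓L; 4/4 deletions ∈↓L.
'22x2': |S_i|=[20, 19, 10, 6, 3] end={s18,s20,s30} ∉↓L; 4/4 del acc.
'2bbx': N↓-sim [20, 19, 18, 13, 5] end={s18,s20,s22,s25,s30} rej; 4/4 single-dels accept.
5 words, ⪯-incomp.


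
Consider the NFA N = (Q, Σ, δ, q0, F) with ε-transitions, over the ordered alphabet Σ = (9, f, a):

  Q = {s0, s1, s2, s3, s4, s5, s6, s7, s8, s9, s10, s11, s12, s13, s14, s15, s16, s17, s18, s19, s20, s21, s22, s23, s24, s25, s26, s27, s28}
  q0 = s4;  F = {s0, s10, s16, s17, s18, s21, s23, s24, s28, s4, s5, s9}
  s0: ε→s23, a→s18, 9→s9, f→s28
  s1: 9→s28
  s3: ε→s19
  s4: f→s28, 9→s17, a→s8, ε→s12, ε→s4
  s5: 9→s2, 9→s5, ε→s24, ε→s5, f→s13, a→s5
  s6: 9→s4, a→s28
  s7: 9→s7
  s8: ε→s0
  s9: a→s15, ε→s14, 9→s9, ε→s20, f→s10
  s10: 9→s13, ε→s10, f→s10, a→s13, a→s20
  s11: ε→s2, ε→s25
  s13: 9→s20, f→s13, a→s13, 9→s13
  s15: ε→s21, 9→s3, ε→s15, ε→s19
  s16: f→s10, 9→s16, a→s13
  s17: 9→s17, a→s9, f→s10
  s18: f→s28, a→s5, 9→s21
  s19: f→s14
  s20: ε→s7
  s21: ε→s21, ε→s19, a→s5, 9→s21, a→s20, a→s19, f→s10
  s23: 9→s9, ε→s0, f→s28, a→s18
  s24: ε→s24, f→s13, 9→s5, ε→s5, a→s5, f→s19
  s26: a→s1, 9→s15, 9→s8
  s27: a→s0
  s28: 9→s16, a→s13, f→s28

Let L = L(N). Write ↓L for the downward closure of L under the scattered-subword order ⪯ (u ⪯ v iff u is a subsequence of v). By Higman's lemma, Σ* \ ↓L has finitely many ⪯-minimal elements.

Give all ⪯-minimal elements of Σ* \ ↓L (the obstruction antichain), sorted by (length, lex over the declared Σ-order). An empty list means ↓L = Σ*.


Antichain: [fa, 9f9, aaaf].

|Q|=29, |F|=12, |δ|=76 (21 ε).
min D↑ (11 st, q0=0, F={7}): 0:9→1,f→2,a→3 1:9→1,f→4,a→5 2:9→6,f→2,a→7 3:9→5,f→2,a→8 4:9→7,f→4,a→7 5:9→5,f→4,a→9 6:9→6,f→4,a→7 7:9→7,f→7,a→7 8:9→9,f→2,a→10 9:9→9,f→4,a→10 10:9→10,f→7,a→10 [Hopcroft].
'fa': |S_i|=[22, 8, 3] end={s13,s20,s7} ∉↓L; 2/2 deletions ∈↓L.
'9f9': N↓-sim [22, 15, 6, 3] end={s13,s20,s7} — reject; 3/3 del acc.
'aaaf': |S_i|=[22, 19, 15, 8, 5] end={s13,s14,s19,s20,s7} — reject; 4/4 del acc.
3 minimals (antichain).


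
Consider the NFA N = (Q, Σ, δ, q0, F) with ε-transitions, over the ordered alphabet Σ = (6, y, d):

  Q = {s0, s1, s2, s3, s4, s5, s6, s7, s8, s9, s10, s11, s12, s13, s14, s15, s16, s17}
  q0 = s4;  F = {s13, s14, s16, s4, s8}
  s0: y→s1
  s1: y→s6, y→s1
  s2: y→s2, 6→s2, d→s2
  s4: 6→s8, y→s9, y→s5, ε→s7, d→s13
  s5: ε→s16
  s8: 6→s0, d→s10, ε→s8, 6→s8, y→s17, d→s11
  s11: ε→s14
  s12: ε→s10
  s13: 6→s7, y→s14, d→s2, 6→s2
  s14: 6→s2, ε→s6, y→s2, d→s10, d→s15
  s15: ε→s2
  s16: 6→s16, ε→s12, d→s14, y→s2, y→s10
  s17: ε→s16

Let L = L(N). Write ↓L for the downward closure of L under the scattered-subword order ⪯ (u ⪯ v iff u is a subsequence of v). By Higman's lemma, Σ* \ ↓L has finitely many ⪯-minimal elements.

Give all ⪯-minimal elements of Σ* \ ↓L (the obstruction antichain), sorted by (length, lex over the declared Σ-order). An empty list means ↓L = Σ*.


Antichain: [yy, d6, dd, 6dy].

|Q|=18, |F|=5, |δ|=36 (9 ε).
min D↑ (6 st, q0=0, F={5}): 0:6→1,y→2,d→3 1:6→1,y→2,d→4 2:6→2,y→5,d→4 3:6→5,y→4,d→5 4:6→5,y→5,d→5 5:6→5,y→5,d→5 [Hopcroft].
'yy': run [17, 11, 4] end={s1,s10,s2,s6} — reject; 2/2 del acc.
'd6': |S_i|=[17, 8, 2] end={s2,s7} — reject; 2/2 deletions ∈↓L.
'dd': N↓-sim [17, 8, 3] end={s10,s15,s2} — reject; 2/2 single-dels accept.
'6dy': N↓-sim [17, 13, 6, 1] end={s2} — reject; 3/3 del acc.
4 minimals (antichain).


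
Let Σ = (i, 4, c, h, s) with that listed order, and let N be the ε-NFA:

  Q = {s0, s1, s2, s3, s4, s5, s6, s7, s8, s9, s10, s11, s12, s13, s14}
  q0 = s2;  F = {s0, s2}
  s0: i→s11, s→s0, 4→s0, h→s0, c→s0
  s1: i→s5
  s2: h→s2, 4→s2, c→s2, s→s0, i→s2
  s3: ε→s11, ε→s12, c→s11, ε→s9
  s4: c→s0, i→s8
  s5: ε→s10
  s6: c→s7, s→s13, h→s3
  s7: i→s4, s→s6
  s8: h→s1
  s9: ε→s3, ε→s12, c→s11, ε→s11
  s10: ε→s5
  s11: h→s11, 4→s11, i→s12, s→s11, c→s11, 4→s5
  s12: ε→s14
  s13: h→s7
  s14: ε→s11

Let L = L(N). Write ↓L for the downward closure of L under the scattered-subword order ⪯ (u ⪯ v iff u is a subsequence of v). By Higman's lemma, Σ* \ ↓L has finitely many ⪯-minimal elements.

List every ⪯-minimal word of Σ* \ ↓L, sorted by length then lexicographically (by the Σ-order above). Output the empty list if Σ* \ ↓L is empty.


min(Σ*\↓L) = [si].

|Q|=15, |F|=2, |δ|=38 (10 ε).
min D↑ (3 st, q0=0, F={2}): 0:i→0,4→0,c→0,h→0,s→1 1:i→2,4→1,c→1,h→1,s→1 2:i→2,4→2,c→2,h→2,s→2 [Hopcroft].
'si': run [7, 6, 5] end={s10,s11,s12,s14,s5} ∉↓L; 2/2 deletions ∈↓L.
1 words, ⪯-incomp.


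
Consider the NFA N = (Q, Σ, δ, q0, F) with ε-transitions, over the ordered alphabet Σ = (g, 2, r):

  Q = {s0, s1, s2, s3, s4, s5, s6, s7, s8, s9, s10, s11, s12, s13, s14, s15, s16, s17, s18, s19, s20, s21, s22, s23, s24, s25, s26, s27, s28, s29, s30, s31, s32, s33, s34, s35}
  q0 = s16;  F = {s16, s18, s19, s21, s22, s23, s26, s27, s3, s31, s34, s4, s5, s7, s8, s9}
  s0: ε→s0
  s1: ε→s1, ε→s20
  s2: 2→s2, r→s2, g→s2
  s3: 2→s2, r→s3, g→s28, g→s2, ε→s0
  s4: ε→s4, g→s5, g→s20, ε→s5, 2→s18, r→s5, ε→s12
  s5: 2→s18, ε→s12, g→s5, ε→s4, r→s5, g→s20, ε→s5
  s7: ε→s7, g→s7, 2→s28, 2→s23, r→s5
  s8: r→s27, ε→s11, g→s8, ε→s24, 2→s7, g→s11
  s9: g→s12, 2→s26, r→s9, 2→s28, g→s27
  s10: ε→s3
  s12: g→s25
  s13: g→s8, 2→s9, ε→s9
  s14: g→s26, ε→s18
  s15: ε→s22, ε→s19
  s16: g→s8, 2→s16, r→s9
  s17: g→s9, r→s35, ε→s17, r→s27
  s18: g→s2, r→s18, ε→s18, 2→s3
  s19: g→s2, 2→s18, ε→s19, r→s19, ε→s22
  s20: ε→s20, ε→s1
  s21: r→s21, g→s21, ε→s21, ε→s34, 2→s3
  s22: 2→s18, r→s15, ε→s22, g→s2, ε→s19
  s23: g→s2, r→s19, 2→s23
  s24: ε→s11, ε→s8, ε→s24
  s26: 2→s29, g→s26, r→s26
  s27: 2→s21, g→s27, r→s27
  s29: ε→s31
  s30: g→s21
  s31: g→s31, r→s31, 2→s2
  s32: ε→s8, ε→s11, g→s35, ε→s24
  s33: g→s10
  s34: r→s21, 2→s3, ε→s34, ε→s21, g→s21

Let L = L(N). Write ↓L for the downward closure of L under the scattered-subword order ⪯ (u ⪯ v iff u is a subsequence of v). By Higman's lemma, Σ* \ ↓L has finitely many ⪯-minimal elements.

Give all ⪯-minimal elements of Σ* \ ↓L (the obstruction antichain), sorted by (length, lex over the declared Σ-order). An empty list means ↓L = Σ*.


A = [g22g, r222].

|Q|=36, |F|=16, |δ|=105 (37 ε).
min D↑ (14 st, q0=0, F={10}): 0:g→1,2→0,r→2 1:g→1,2→3,r→4 2:g→4,2→5,r→2 3:g→3,2→6,r→7 4:g→4,2→8,r→4 5:g→5,2→9,r→5 6:g→10,2→6,r→11 7:g→7,2→12,r→7 8:g→8,2→13,r→8 9:g→9,2→10,r→9 10:g→10,2→10,r→10 11:g→10,2→12,r→11 12:g→10,2→13,r→12 13:g→10,2→10,r→13 [Hopcroft].
'g22g': |S_i|=[27, 25, 20, 9, 2] end={s2,s28} — reject; 4/4 single-dels accept.
'r222': N↓-sim [27, 21, 10, 6, 1] end={s2} rej; 4/4 del acc.
2 minimals (antichain).


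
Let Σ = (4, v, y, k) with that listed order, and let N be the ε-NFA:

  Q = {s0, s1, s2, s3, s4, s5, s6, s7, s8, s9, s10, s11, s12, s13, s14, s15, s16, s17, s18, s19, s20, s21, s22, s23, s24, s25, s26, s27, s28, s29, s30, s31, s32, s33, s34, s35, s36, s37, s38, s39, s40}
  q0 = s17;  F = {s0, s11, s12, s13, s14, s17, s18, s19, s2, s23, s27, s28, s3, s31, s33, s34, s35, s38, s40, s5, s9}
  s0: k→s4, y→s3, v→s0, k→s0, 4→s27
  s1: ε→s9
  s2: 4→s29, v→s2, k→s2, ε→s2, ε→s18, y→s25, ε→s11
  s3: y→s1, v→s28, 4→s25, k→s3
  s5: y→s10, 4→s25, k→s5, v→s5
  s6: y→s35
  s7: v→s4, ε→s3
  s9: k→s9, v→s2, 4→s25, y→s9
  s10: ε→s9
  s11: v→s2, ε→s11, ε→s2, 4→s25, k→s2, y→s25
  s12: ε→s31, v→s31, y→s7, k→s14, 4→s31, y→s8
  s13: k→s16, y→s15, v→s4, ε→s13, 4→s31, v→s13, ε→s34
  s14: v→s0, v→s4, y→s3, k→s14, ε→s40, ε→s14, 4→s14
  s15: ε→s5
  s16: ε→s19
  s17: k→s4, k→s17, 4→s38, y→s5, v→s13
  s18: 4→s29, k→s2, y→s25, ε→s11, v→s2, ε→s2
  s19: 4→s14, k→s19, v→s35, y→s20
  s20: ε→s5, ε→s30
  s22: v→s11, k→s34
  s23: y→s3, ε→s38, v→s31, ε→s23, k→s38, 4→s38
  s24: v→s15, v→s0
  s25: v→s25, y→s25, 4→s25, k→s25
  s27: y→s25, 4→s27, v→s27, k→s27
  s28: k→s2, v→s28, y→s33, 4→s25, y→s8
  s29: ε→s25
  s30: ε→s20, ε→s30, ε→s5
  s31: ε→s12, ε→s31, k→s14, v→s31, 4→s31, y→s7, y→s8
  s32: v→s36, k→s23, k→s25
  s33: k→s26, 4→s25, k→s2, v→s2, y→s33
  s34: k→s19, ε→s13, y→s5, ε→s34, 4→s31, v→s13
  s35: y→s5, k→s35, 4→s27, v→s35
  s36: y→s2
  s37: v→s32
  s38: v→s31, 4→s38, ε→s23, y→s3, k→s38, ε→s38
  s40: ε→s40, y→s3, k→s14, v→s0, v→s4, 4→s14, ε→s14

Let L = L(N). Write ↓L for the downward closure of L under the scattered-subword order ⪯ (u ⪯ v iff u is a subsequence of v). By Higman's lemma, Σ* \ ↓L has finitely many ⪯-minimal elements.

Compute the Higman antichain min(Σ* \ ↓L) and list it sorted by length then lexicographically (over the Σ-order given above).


|Q|=41, |F|=21, |δ|=141 (33 ε).
min D↑ (16 st, q0=0, F={7}): 0:4→1,v→2,y→3,k→0 1:4→1,v→4,y→5,k→1 2:4→4,v→2,y→3,k→6 3:4→7,v→3,y→8,k→3 4:4→4,v→4,y→5,k→9 5:4→7,v→10,y→8,k→5 6:4→9,v→11,y→3,k→6 7:4→7,v→7,y→7,k→7 8:4→7,v→12,y→8,k→8 9:4→9,v→13,y→5,k→9 10:4→7,v→10,y→14,k→12 11:4→15,v→11,y→3,k→11 12:4→7,v→12,y→7,k→12 13:4→15,v→13,y→5,k→13 14:4→7,v→12,y→14,k→12 15:4→15,v→15,y→7,k→15 [Hopcroft].
'y4': run [33, 19, 2] end={s25,s29} — reject; 2/2 deletions ∈↓L.
'yyvy': N↓-sim [33, 19, 11, 5, 1] end={s25} rej; 4/4 deletions ∈↓L.
'4yvky': N↓-sim [33, 22, 14, 10, 6, 1] end={s25} rej; 5/5 single-dels accept.
'vkv4y': |S_i|=[33, 30, 24, 18, 3, 1] end={s25} — reject; 5/5 single-dels accept.
4 obstructions.

A = [y4, yyvy, 4yvky, vkv4y].


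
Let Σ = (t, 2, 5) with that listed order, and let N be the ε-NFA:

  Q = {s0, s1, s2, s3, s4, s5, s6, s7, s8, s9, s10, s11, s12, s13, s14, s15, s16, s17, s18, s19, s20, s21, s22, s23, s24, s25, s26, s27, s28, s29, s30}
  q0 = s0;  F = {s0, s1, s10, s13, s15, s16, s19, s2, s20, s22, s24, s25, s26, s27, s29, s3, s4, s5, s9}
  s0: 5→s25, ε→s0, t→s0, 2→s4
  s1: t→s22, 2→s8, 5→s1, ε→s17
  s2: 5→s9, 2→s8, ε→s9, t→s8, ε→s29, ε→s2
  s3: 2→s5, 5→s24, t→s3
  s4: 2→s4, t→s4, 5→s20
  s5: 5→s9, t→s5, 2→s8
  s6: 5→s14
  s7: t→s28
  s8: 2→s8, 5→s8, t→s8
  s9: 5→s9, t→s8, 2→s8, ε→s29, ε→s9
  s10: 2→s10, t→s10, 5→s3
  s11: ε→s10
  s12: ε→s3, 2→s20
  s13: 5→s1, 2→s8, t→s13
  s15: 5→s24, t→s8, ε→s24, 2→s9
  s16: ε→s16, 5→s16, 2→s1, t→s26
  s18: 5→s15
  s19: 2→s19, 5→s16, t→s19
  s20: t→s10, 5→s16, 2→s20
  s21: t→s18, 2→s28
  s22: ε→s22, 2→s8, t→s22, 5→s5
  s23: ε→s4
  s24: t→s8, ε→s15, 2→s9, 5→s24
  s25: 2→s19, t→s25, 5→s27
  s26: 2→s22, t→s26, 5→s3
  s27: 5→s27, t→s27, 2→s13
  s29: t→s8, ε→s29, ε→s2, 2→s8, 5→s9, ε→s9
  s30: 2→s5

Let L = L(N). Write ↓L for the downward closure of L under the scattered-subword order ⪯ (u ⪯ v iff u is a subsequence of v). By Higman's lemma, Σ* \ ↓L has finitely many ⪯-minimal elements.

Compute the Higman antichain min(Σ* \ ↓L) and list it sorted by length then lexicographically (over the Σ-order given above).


Antichain: [5522, 25t55t].

|Q|=31, |F|=19, |δ|=84 (17 ε).
min D↑ (17 st, q0=0, F={12}): 0:t→0,2→1,5→2 1:t→1,2→1,5→3 2:t→2,2→4,5→5 3:t→6,2→3,5→7 4:t→4,2→4,5→7 5:t→5,2→8,5→5 6:t→6,2→6,5→9 7:t→10,2→11,5→7 8:t→8,2→12,5→11 9:t→9,2→13,5→14 10:t→10,2→15,5→9 11:t→15,2→12,5→11 12:t→12,2→12,5→12 13:t→13,2→12,5→16 14:t→12,2→16,5→14 15:t→15,2→12,5→13 16:t→12,2→12,5→16 (ε-aug+det+¬).
'5522': |S_i|=[21, 19, 15, 9, 1] end={s8} rej; 4/4 single-dels accept.
'25t55t': |S_i|=[21, 18, 15, 11, 8, 6, 1] end={s8} — reject; 6/6 del acc.
2 words, ⪯-incomp.


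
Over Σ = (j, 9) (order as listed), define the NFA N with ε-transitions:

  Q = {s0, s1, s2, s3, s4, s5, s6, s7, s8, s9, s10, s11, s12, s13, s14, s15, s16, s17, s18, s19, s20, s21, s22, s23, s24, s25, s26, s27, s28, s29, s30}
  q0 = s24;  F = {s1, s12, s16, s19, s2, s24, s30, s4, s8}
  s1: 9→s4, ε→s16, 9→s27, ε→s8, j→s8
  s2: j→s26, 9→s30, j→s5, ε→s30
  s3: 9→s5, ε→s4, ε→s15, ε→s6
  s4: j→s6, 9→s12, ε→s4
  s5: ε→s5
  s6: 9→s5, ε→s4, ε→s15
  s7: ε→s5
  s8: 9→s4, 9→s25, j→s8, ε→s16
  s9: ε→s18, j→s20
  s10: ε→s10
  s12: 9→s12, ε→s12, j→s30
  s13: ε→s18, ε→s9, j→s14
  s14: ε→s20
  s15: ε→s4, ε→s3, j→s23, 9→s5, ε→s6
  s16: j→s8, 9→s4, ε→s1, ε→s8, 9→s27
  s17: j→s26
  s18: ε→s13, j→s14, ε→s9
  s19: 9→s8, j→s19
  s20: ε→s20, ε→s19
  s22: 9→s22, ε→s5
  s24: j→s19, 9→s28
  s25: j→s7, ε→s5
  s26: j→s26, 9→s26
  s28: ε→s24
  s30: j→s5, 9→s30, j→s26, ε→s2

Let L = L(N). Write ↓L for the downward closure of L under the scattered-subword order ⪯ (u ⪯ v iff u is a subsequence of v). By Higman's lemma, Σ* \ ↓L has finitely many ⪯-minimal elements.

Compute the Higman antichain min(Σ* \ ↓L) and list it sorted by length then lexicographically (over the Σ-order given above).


A = [j999jj].

|Q|=31, |F|=9, |δ|=66 (31 ε).
min D↑ (7 st, q0=0, F={6}): 0:j→1,9→0 1:j→1,9→2 2:j→2,9→3 3:j→3,9→4 4:j→5,9→4 5:j→6,9→5 6:j→6,9→6.
'j999jj': |S_i|=[19, 17, 16, 13, 5, 4, 2] end={s26,s5} rej; 6/6 single-dels accept.
1 words, ⪯-incomp.
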